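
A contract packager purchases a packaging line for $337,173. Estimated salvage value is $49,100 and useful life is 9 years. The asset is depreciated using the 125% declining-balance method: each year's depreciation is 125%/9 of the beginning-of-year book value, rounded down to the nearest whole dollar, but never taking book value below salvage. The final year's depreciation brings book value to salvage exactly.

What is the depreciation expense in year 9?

$52,838

Depreciable base = $337,173 − $49,100 = $288,073.
Year 1: ⌊$337,173 × 125%/9⌋ = $46,829. Book value $290,344.
Year 2: ⌊$290,344 × 125%/9⌋ = $40,325. Book value $250,019.
Year 3: ⌊$250,019 × 125%/9⌋ = $34,724. Book value $215,295.
Year 4: ⌊$215,295 × 125%/9⌋ = $29,902. Book value $185,393.
Year 5: ⌊$185,393 × 125%/9⌋ = $25,749. Book value $159,644.
Year 6: ⌊$159,644 × 125%/9⌋ = $22,172. Book value $137,472.
Year 7: ⌊$137,472 × 125%/9⌋ = $19,093. Book value $118,379.
Year 8: ⌊$118,379 × 125%/9⌋ = $16,441. Book value $101,938.
Year 9 (final): $101,938 − $49,100 = $52,838. Book value $49,100.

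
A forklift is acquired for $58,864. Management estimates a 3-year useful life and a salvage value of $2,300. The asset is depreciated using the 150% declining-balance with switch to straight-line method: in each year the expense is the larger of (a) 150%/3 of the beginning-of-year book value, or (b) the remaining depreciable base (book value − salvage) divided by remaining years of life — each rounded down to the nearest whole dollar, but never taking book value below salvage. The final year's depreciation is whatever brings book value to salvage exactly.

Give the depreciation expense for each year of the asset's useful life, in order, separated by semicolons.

$29,432; $14,716; $12,416

Depreciable base = $58,864 − $2,300 = $56,564.
Year 1: DB = ⌊$58,864 × 150%/3⌋ = $29,432; SL = ⌊$56,564/3⌋ = $18,854 → take DB $29,432. Book value $29,432.
Year 2: DB = ⌊$29,432 × 150%/3⌋ = $14,716; SL = ⌊$27,132/2⌋ = $13,566 → take DB $14,716. Book value $14,716.
Year 3 (final): $14,716 − $2,300 = $12,416. Book value $2,300.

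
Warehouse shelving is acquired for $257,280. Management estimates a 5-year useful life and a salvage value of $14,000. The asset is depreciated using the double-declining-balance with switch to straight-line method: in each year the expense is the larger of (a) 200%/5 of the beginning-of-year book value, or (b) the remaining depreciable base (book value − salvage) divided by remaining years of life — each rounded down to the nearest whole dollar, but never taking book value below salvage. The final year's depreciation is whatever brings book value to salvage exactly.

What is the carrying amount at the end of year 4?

Depreciable base = $257,280 − $14,000 = $243,280.
Year 1: DB = ⌊$257,280 × 200%/5⌋ = $102,912; SL = ⌊$243,280/5⌋ = $48,656 → take DB $102,912. Book value $154,368.
Year 2: DB = ⌊$154,368 × 200%/5⌋ = $61,747; SL = ⌊$140,368/4⌋ = $35,092 → take DB $61,747. Book value $92,621.
Year 3: DB = ⌊$92,621 × 200%/5⌋ = $37,048; SL = ⌊$78,621/3⌋ = $26,207 → take DB $37,048. Book value $55,573.
Year 4: DB = ⌊$55,573 × 200%/5⌋ = $22,229; SL = ⌊$41,573/2⌋ = $20,786 → take DB $22,229. Book value $33,344.

$33,344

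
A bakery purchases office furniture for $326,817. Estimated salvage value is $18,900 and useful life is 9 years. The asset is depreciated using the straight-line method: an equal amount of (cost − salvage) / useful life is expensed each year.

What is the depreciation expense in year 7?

Depreciable base = $326,817 − $18,900 = $307,917.
Annual expense = $307,917 / 9 = $34,213.

$34,213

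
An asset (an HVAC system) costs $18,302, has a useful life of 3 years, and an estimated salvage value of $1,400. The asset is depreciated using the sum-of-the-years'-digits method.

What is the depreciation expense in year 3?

$2,817

Depreciable base = $18,302 − $1,400 = $16,902.
Sum of the years' digits = 3+2+1 = 6.
Year 1: $16,902 × 3/6 = $8,451. Book value $9,851.
Year 2: $16,902 × 2/6 = $5,634. Book value $4,217.
Year 3: $16,902 × 1/6 = $2,817. Book value $1,400.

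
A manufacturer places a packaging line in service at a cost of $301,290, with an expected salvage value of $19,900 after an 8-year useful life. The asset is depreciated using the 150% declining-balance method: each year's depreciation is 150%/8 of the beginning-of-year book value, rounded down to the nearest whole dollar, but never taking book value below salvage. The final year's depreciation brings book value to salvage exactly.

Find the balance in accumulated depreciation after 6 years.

Depreciable base = $301,290 − $19,900 = $281,390.
Year 1: ⌊$301,290 × 150%/8⌋ = $56,491. Book value $244,799.
Year 2: ⌊$244,799 × 150%/8⌋ = $45,899. Book value $198,900.
Year 3: ⌊$198,900 × 150%/8⌋ = $37,293. Book value $161,607.
Year 4: ⌊$161,607 × 150%/8⌋ = $30,301. Book value $131,306.
Year 5: ⌊$131,306 × 150%/8⌋ = $24,619. Book value $106,687.
Year 6: ⌊$106,687 × 150%/8⌋ = $20,003. Book value $86,684.
Accumulated through year 6 = $301,290 − $86,684 = $214,606.

$214,606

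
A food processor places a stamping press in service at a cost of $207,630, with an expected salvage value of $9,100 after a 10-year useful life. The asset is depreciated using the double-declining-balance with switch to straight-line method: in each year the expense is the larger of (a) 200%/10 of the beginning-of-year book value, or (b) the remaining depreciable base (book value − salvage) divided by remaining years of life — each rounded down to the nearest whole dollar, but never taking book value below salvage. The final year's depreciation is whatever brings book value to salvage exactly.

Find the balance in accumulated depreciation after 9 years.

$187,197

Depreciable base = $207,630 − $9,100 = $198,530.
Year 1: DB = ⌊$207,630 × 200%/10⌋ = $41,526; SL = ⌊$198,530/10⌋ = $19,853 → take DB $41,526. Book value $166,104.
Year 2: DB = ⌊$166,104 × 200%/10⌋ = $33,220; SL = ⌊$157,004/9⌋ = $17,444 → take DB $33,220. Book value $132,884.
Year 3: DB = ⌊$132,884 × 200%/10⌋ = $26,576; SL = ⌊$123,784/8⌋ = $15,473 → take DB $26,576. Book value $106,308.
Year 4: DB = ⌊$106,308 × 200%/10⌋ = $21,261; SL = ⌊$97,208/7⌋ = $13,886 → take DB $21,261. Book value $85,047.
Year 5: DB = ⌊$85,047 × 200%/10⌋ = $17,009; SL = ⌊$75,947/6⌋ = $12,657 → take DB $17,009. Book value $68,038.
Year 6: DB = ⌊$68,038 × 200%/10⌋ = $13,607; SL = ⌊$58,938/5⌋ = $11,787 → take DB $13,607. Book value $54,431.
Year 7: DB = ⌊$54,431 × 200%/10⌋ = $10,886; SL = ⌊$45,331/4⌋ = $11,332 → take SL $11,332. Book value $43,099.
Year 8: DB = ⌊$43,099 × 200%/10⌋ = $8,619; SL = ⌊$33,999/3⌋ = $11,333 → take SL $11,333. Book value $31,766.
Year 9: DB = ⌊$31,766 × 200%/10⌋ = $6,353; SL = ⌊$22,666/2⌋ = $11,333 → take SL $11,333. Book value $20,433.
Accumulated through year 9 = $207,630 − $20,433 = $187,197.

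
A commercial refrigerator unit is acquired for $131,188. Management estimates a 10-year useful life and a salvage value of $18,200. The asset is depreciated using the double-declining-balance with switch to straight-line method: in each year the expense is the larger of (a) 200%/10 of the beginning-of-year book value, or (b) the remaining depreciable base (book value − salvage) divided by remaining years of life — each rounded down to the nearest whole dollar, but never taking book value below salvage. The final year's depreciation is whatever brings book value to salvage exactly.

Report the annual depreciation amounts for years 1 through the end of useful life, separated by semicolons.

$26,237; $20,990; $16,792; $13,433; $10,747; $8,597; $6,878; $5,502; $3,812; $0

Depreciable base = $131,188 − $18,200 = $112,988.
Year 1: DB = ⌊$131,188 × 200%/10⌋ = $26,237; SL = ⌊$112,988/10⌋ = $11,298 → take DB $26,237. Book value $104,951.
Year 2: DB = ⌊$104,951 × 200%/10⌋ = $20,990; SL = ⌊$86,751/9⌋ = $9,639 → take DB $20,990. Book value $83,961.
Year 3: DB = ⌊$83,961 × 200%/10⌋ = $16,792; SL = ⌊$65,761/8⌋ = $8,220 → take DB $16,792. Book value $67,169.
Year 4: DB = ⌊$67,169 × 200%/10⌋ = $13,433; SL = ⌊$48,969/7⌋ = $6,995 → take DB $13,433. Book value $53,736.
Year 5: DB = ⌊$53,736 × 200%/10⌋ = $10,747; SL = ⌊$35,536/6⌋ = $5,922 → take DB $10,747. Book value $42,989.
Year 6: DB = ⌊$42,989 × 200%/10⌋ = $8,597; SL = ⌊$24,789/5⌋ = $4,957 → take DB $8,597. Book value $34,392.
Year 7: DB = ⌊$34,392 × 200%/10⌋ = $6,878; SL = ⌊$16,192/4⌋ = $4,048 → take DB $6,878. Book value $27,514.
Year 8: DB = ⌊$27,514 × 200%/10⌋ = $5,502; SL = ⌊$9,314/3⌋ = $3,104 → take DB $5,502. Book value $22,012.
Year 9: DB = ⌊$22,012 × 200%/10⌋ = $4,402; SL = ⌊$3,812/2⌋ = $1,906 → take DB $4,402, capped at $3,812. Book value $18,200.
Year 10 (final): $18,200 − $18,200 = $0. Book value $18,200.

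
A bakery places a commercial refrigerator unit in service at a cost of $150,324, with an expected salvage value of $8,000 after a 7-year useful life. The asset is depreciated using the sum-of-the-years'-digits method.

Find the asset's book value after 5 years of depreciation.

Depreciable base = $150,324 − $8,000 = $142,324.
Sum of the years' digits = 7+6+5+4+3+2+1 = 28.
Year 1: $142,324 × 7/28 = $35,581. Book value $114,743.
Year 2: $142,324 × 6/28 = $30,498. Book value $84,245.
Year 3: $142,324 × 5/28 = $25,415. Book value $58,830.
Year 4: $142,324 × 4/28 = $20,332. Book value $38,498.
Year 5: $142,324 × 3/28 = $15,249. Book value $23,249.

$23,249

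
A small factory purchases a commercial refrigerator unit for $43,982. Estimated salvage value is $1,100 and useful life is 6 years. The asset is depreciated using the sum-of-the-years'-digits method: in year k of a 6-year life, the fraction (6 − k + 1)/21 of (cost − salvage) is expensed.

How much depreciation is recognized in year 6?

Depreciable base = $43,982 − $1,100 = $42,882.
Sum of the years' digits = 6+5+4+3+2+1 = 21.
Year 1: $42,882 × 6/21 = $12,252. Book value $31,730.
Year 2: $42,882 × 5/21 = $10,210. Book value $21,520.
Year 3: $42,882 × 4/21 = $8,168. Book value $13,352.
Year 4: $42,882 × 3/21 = $6,126. Book value $7,226.
Year 5: $42,882 × 2/21 = $4,084. Book value $3,142.
Year 6: $42,882 × 1/21 = $2,042. Book value $1,100.

$2,042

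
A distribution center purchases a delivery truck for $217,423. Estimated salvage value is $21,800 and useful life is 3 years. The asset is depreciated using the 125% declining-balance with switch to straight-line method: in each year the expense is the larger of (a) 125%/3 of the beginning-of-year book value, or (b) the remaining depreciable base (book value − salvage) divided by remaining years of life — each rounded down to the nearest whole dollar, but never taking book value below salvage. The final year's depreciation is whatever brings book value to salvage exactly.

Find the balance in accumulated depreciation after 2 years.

$143,438

Depreciable base = $217,423 − $21,800 = $195,623.
Year 1: DB = ⌊$217,423 × 125%/3⌋ = $90,592; SL = ⌊$195,623/3⌋ = $65,207 → take DB $90,592. Book value $126,831.
Year 2: DB = ⌊$126,831 × 125%/3⌋ = $52,846; SL = ⌊$105,031/2⌋ = $52,515 → take DB $52,846. Book value $73,985.
Accumulated through year 2 = $217,423 − $73,985 = $143,438.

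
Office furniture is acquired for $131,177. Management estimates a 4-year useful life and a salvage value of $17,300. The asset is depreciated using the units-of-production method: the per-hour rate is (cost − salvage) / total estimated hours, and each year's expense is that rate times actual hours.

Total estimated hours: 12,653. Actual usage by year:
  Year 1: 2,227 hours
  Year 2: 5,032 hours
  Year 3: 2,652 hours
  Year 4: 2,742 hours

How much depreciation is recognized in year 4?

Depreciable base = $131,177 − $17,300 = $113,877.
Rate = $113,877 / 12,653 hours = $9 per hour.
Year 1: 2,227 × $9 = $20,043. Book value $111,134.
Year 2: 5,032 × $9 = $45,288. Book value $65,846.
Year 3: 2,652 × $9 = $23,868. Book value $41,978.
Year 4: 2,742 × $9 = $24,678. Book value $17,300.

$24,678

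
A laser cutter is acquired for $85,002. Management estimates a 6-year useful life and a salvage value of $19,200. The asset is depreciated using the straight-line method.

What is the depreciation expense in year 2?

Depreciable base = $85,002 − $19,200 = $65,802.
Annual expense = $65,802 / 6 = $10,967.

$10,967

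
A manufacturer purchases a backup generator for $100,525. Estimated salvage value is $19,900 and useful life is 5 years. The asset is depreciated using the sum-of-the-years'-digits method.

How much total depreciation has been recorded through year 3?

$64,500

Depreciable base = $100,525 − $19,900 = $80,625.
Sum of the years' digits = 5+4+3+2+1 = 15.
Year 1: $80,625 × 5/15 = $26,875. Book value $73,650.
Year 2: $80,625 × 4/15 = $21,500. Book value $52,150.
Year 3: $80,625 × 3/15 = $16,125. Book value $36,025.
Accumulated through year 3 = $100,525 − $36,025 = $64,500.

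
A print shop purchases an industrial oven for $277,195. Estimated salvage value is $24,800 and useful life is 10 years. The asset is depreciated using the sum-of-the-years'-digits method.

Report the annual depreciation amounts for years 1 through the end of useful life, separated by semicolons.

$45,890; $41,301; $36,712; $32,123; $27,534; $22,945; $18,356; $13,767; $9,178; $4,589

Depreciable base = $277,195 − $24,800 = $252,395.
Sum of the years' digits = 10+9+8+7+6+5+4+3+2+1 = 55.
Year 1: $252,395 × 10/55 = $45,890. Book value $231,305.
Year 2: $252,395 × 9/55 = $41,301. Book value $190,004.
Year 3: $252,395 × 8/55 = $36,712. Book value $153,292.
Year 4: $252,395 × 7/55 = $32,123. Book value $121,169.
Year 5: $252,395 × 6/55 = $27,534. Book value $93,635.
Year 6: $252,395 × 5/55 = $22,945. Book value $70,690.
Year 7: $252,395 × 4/55 = $18,356. Book value $52,334.
Year 8: $252,395 × 3/55 = $13,767. Book value $38,567.
Year 9: $252,395 × 2/55 = $9,178. Book value $29,389.
Year 10: $252,395 × 1/55 = $4,589. Book value $24,800.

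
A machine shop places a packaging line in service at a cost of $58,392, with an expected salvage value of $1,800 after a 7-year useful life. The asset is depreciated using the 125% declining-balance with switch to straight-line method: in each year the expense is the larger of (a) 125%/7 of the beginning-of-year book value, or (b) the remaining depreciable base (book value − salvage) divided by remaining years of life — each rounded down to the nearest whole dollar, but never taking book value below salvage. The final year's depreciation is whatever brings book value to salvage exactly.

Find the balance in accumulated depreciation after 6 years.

$49,072

Depreciable base = $58,392 − $1,800 = $56,592.
Year 1: DB = ⌊$58,392 × 125%/7⌋ = $10,427; SL = ⌊$56,592/7⌋ = $8,084 → take DB $10,427. Book value $47,965.
Year 2: DB = ⌊$47,965 × 125%/7⌋ = $8,565; SL = ⌊$46,165/6⌋ = $7,694 → take DB $8,565. Book value $39,400.
Year 3: DB = ⌊$39,400 × 125%/7⌋ = $7,035; SL = ⌊$37,600/5⌋ = $7,520 → take SL $7,520. Book value $31,880.
Year 4: DB = ⌊$31,880 × 125%/7⌋ = $5,692; SL = ⌊$30,080/4⌋ = $7,520 → take SL $7,520. Book value $24,360.
Year 5: DB = ⌊$24,360 × 125%/7⌋ = $4,350; SL = ⌊$22,560/3⌋ = $7,520 → take SL $7,520. Book value $16,840.
Year 6: DB = ⌊$16,840 × 125%/7⌋ = $3,007; SL = ⌊$15,040/2⌋ = $7,520 → take SL $7,520. Book value $9,320.
Accumulated through year 6 = $58,392 − $9,320 = $49,072.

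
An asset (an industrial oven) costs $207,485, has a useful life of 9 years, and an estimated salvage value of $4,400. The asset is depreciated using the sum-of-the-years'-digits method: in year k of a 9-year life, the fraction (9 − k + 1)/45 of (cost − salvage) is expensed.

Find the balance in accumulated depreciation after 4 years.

Depreciable base = $207,485 − $4,400 = $203,085.
Sum of the years' digits = 9+8+7+6+5+4+3+2+1 = 45.
Year 1: $203,085 × 9/45 = $40,617. Book value $166,868.
Year 2: $203,085 × 8/45 = $36,104. Book value $130,764.
Year 3: $203,085 × 7/45 = $31,591. Book value $99,173.
Year 4: $203,085 × 6/45 = $27,078. Book value $72,095.
Accumulated through year 4 = $207,485 − $72,095 = $135,390.

$135,390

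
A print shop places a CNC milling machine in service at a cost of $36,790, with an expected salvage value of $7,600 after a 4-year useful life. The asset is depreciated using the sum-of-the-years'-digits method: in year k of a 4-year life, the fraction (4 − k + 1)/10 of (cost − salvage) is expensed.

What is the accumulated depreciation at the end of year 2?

$20,433

Depreciable base = $36,790 − $7,600 = $29,190.
Sum of the years' digits = 4+3+2+1 = 10.
Year 1: $29,190 × 4/10 = $11,676. Book value $25,114.
Year 2: $29,190 × 3/10 = $8,757. Book value $16,357.
Accumulated through year 2 = $36,790 − $16,357 = $20,433.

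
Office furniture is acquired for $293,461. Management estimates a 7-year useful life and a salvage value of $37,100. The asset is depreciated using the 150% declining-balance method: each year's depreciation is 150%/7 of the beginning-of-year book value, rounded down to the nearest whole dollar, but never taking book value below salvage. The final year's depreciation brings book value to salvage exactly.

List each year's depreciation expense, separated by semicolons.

$62,884; $49,409; $38,821; $30,502; $23,966; $18,831; $31,948

Depreciable base = $293,461 − $37,100 = $256,361.
Year 1: ⌊$293,461 × 150%/7⌋ = $62,884. Book value $230,577.
Year 2: ⌊$230,577 × 150%/7⌋ = $49,409. Book value $181,168.
Year 3: ⌊$181,168 × 150%/7⌋ = $38,821. Book value $142,347.
Year 4: ⌊$142,347 × 150%/7⌋ = $30,502. Book value $111,845.
Year 5: ⌊$111,845 × 150%/7⌋ = $23,966. Book value $87,879.
Year 6: ⌊$87,879 × 150%/7⌋ = $18,831. Book value $69,048.
Year 7 (final): $69,048 − $37,100 = $31,948. Book value $37,100.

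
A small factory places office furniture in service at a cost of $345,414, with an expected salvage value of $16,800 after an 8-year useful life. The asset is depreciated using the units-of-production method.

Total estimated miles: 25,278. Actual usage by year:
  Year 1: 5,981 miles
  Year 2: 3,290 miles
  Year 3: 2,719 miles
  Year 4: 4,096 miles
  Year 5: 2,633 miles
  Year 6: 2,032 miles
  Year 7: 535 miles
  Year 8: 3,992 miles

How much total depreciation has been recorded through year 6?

$269,763

Depreciable base = $345,414 − $16,800 = $328,614.
Rate = $328,614 / 25,278 miles = $13 per mile.
Year 1: 5,981 × $13 = $77,753. Book value $267,661.
Year 2: 3,290 × $13 = $42,770. Book value $224,891.
Year 3: 2,719 × $13 = $35,347. Book value $189,544.
Year 4: 4,096 × $13 = $53,248. Book value $136,296.
Year 5: 2,633 × $13 = $34,229. Book value $102,067.
Year 6: 2,032 × $13 = $26,416. Book value $75,651.
Accumulated through year 6 = $345,414 − $75,651 = $269,763.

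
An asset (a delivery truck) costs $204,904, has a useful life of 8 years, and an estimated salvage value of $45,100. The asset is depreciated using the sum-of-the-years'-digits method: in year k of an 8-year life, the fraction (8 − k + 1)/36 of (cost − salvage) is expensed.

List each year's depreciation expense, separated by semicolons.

Depreciable base = $204,904 − $45,100 = $159,804.
Sum of the years' digits = 8+7+6+5+4+3+2+1 = 36.
Year 1: $159,804 × 8/36 = $35,512. Book value $169,392.
Year 2: $159,804 × 7/36 = $31,073. Book value $138,319.
Year 3: $159,804 × 6/36 = $26,634. Book value $111,685.
Year 4: $159,804 × 5/36 = $22,195. Book value $89,490.
Year 5: $159,804 × 4/36 = $17,756. Book value $71,734.
Year 6: $159,804 × 3/36 = $13,317. Book value $58,417.
Year 7: $159,804 × 2/36 = $8,878. Book value $49,539.
Year 8: $159,804 × 1/36 = $4,439. Book value $45,100.

$35,512; $31,073; $26,634; $22,195; $17,756; $13,317; $8,878; $4,439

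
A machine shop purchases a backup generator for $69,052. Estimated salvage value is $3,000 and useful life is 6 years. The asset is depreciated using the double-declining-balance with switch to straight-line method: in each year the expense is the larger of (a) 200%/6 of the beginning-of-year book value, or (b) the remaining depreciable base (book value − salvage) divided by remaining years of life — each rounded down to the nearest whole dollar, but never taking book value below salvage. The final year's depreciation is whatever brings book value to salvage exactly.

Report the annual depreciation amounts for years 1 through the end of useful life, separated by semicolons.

Depreciable base = $69,052 − $3,000 = $66,052.
Year 1: DB = ⌊$69,052 × 200%/6⌋ = $23,017; SL = ⌊$66,052/6⌋ = $11,008 → take DB $23,017. Book value $46,035.
Year 2: DB = ⌊$46,035 × 200%/6⌋ = $15,345; SL = ⌊$43,035/5⌋ = $8,607 → take DB $15,345. Book value $30,690.
Year 3: DB = ⌊$30,690 × 200%/6⌋ = $10,230; SL = ⌊$27,690/4⌋ = $6,922 → take DB $10,230. Book value $20,460.
Year 4: DB = ⌊$20,460 × 200%/6⌋ = $6,820; SL = ⌊$17,460/3⌋ = $5,820 → take DB $6,820. Book value $13,640.
Year 5: DB = ⌊$13,640 × 200%/6⌋ = $4,546; SL = ⌊$10,640/2⌋ = $5,320 → take SL $5,320. Book value $8,320.
Year 6 (final): $8,320 − $3,000 = $5,320. Book value $3,000.

$23,017; $15,345; $10,230; $6,820; $5,320; $5,320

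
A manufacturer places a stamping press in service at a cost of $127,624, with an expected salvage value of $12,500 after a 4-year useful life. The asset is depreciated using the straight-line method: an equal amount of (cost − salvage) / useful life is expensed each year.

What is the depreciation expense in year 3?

Depreciable base = $127,624 − $12,500 = $115,124.
Annual expense = $115,124 / 4 = $28,781.

$28,781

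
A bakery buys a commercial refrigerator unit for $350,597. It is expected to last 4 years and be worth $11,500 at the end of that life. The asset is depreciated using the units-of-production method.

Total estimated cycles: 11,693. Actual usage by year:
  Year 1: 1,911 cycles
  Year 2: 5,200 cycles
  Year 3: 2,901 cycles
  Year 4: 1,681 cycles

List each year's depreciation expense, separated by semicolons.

Depreciable base = $350,597 − $11,500 = $339,097.
Rate = $339,097 / 11,693 cycles = $29 per cycle.
Year 1: 1,911 × $29 = $55,419. Book value $295,178.
Year 2: 5,200 × $29 = $150,800. Book value $144,378.
Year 3: 2,901 × $29 = $84,129. Book value $60,249.
Year 4: 1,681 × $29 = $48,749. Book value $11,500.

$55,419; $150,800; $84,129; $48,749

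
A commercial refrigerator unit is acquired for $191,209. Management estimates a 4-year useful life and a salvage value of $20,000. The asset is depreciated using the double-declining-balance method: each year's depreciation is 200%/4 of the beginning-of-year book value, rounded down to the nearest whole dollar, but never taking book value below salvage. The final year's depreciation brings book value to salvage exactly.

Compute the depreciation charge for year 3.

$23,901

Depreciable base = $191,209 − $20,000 = $171,209.
Year 1: ⌊$191,209 × 200%/4⌋ = $95,604. Book value $95,605.
Year 2: ⌊$95,605 × 200%/4⌋ = $47,802. Book value $47,803.
Year 3: ⌊$47,803 × 200%/4⌋ = $23,901. Book value $23,902.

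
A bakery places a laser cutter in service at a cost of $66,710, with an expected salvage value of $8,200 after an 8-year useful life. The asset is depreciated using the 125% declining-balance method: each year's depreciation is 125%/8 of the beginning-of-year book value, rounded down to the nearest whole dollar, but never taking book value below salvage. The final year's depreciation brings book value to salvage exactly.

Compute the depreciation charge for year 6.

$4,457

Depreciable base = $66,710 − $8,200 = $58,510.
Year 1: ⌊$66,710 × 125%/8⌋ = $10,423. Book value $56,287.
Year 2: ⌊$56,287 × 125%/8⌋ = $8,794. Book value $47,493.
Year 3: ⌊$47,493 × 125%/8⌋ = $7,420. Book value $40,073.
Year 4: ⌊$40,073 × 125%/8⌋ = $6,261. Book value $33,812.
Year 5: ⌊$33,812 × 125%/8⌋ = $5,283. Book value $28,529.
Year 6: ⌊$28,529 × 125%/8⌋ = $4,457. Book value $24,072.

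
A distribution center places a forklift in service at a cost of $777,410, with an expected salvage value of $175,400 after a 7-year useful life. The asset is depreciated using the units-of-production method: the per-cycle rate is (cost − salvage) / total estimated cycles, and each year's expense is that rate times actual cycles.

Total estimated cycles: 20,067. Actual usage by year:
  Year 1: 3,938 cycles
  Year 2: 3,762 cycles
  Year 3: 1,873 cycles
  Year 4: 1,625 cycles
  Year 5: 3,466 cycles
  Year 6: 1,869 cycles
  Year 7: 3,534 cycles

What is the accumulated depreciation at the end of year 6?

$495,990

Depreciable base = $777,410 − $175,400 = $602,010.
Rate = $602,010 / 20,067 cycles = $30 per cycle.
Year 1: 3,938 × $30 = $118,140. Book value $659,270.
Year 2: 3,762 × $30 = $112,860. Book value $546,410.
Year 3: 1,873 × $30 = $56,190. Book value $490,220.
Year 4: 1,625 × $30 = $48,750. Book value $441,470.
Year 5: 3,466 × $30 = $103,980. Book value $337,490.
Year 6: 1,869 × $30 = $56,070. Book value $281,420.
Accumulated through year 6 = $777,410 − $281,420 = $495,990.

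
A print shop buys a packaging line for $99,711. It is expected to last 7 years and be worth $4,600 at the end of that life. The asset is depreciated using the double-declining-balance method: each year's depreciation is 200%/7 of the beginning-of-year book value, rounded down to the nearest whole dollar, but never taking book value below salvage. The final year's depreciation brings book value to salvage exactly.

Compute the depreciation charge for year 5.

Depreciable base = $99,711 − $4,600 = $95,111.
Year 1: ⌊$99,711 × 200%/7⌋ = $28,488. Book value $71,223.
Year 2: ⌊$71,223 × 200%/7⌋ = $20,349. Book value $50,874.
Year 3: ⌊$50,874 × 200%/7⌋ = $14,535. Book value $36,339.
Year 4: ⌊$36,339 × 200%/7⌋ = $10,382. Book value $25,957.
Year 5: ⌊$25,957 × 200%/7⌋ = $7,416. Book value $18,541.

$7,416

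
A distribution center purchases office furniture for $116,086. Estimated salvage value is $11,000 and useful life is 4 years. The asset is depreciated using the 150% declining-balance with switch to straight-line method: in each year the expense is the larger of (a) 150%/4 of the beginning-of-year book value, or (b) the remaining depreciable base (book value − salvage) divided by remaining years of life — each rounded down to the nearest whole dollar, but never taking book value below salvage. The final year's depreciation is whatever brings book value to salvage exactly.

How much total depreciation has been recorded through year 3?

Depreciable base = $116,086 − $11,000 = $105,086.
Year 1: DB = ⌊$116,086 × 150%/4⌋ = $43,532; SL = ⌊$105,086/4⌋ = $26,271 → take DB $43,532. Book value $72,554.
Year 2: DB = ⌊$72,554 × 150%/4⌋ = $27,207; SL = ⌊$61,554/3⌋ = $20,518 → take DB $27,207. Book value $45,347.
Year 3: DB = ⌊$45,347 × 150%/4⌋ = $17,005; SL = ⌊$34,347/2⌋ = $17,173 → take SL $17,173. Book value $28,174.
Accumulated through year 3 = $116,086 − $28,174 = $87,912.

$87,912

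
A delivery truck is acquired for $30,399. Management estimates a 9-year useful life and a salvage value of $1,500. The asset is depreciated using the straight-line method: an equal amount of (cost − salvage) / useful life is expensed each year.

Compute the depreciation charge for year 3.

$3,211

Depreciable base = $30,399 − $1,500 = $28,899.
Annual expense = $28,899 / 9 = $3,211.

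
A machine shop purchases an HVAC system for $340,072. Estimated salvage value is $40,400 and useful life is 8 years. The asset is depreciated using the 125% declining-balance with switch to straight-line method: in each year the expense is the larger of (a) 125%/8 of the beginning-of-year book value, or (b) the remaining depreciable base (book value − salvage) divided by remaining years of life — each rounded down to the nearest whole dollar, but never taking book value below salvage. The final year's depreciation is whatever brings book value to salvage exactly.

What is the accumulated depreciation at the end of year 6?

Depreciable base = $340,072 − $40,400 = $299,672.
Year 1: DB = ⌊$340,072 × 125%/8⌋ = $53,136; SL = ⌊$299,672/8⌋ = $37,459 → take DB $53,136. Book value $286,936.
Year 2: DB = ⌊$286,936 × 125%/8⌋ = $44,833; SL = ⌊$246,536/7⌋ = $35,219 → take DB $44,833. Book value $242,103.
Year 3: DB = ⌊$242,103 × 125%/8⌋ = $37,828; SL = ⌊$201,703/6⌋ = $33,617 → take DB $37,828. Book value $204,275.
Year 4: DB = ⌊$204,275 × 125%/8⌋ = $31,917; SL = ⌊$163,875/5⌋ = $32,775 → take SL $32,775. Book value $171,500.
Year 5: DB = ⌊$171,500 × 125%/8⌋ = $26,796; SL = ⌊$131,100/4⌋ = $32,775 → take SL $32,775. Book value $138,725.
Year 6: DB = ⌊$138,725 × 125%/8⌋ = $21,675; SL = ⌊$98,325/3⌋ = $32,775 → take SL $32,775. Book value $105,950.
Accumulated through year 6 = $340,072 − $105,950 = $234,122.

$234,122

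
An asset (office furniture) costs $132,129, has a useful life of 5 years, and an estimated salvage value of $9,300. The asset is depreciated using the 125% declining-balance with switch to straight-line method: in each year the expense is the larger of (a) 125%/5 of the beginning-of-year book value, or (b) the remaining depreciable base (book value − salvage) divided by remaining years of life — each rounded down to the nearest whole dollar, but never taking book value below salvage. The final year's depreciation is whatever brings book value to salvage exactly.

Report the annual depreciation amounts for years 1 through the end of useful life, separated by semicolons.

Depreciable base = $132,129 − $9,300 = $122,829.
Year 1: DB = ⌊$132,129 × 125%/5⌋ = $33,032; SL = ⌊$122,829/5⌋ = $24,565 → take DB $33,032. Book value $99,097.
Year 2: DB = ⌊$99,097 × 125%/5⌋ = $24,774; SL = ⌊$89,797/4⌋ = $22,449 → take DB $24,774. Book value $74,323.
Year 3: DB = ⌊$74,323 × 125%/5⌋ = $18,580; SL = ⌊$65,023/3⌋ = $21,674 → take SL $21,674. Book value $52,649.
Year 4: DB = ⌊$52,649 × 125%/5⌋ = $13,162; SL = ⌊$43,349/2⌋ = $21,674 → take SL $21,674. Book value $30,975.
Year 5 (final): $30,975 − $9,300 = $21,675. Book value $9,300.

$33,032; $24,774; $21,674; $21,674; $21,675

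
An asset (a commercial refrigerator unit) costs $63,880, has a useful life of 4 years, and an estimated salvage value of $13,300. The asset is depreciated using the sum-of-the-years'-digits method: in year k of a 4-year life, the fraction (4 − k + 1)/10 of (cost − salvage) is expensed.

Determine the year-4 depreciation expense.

Depreciable base = $63,880 − $13,300 = $50,580.
Sum of the years' digits = 4+3+2+1 = 10.
Year 1: $50,580 × 4/10 = $20,232. Book value $43,648.
Year 2: $50,580 × 3/10 = $15,174. Book value $28,474.
Year 3: $50,580 × 2/10 = $10,116. Book value $18,358.
Year 4: $50,580 × 1/10 = $5,058. Book value $13,300.

$5,058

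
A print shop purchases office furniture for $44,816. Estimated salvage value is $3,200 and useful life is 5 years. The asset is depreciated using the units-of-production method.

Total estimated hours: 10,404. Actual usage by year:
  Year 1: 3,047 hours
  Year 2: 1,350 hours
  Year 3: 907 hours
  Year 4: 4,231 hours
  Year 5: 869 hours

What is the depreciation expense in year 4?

Depreciable base = $44,816 − $3,200 = $41,616.
Rate = $41,616 / 10,404 hours = $4 per hour.
Year 1: 3,047 × $4 = $12,188. Book value $32,628.
Year 2: 1,350 × $4 = $5,400. Book value $27,228.
Year 3: 907 × $4 = $3,628. Book value $23,600.
Year 4: 4,231 × $4 = $16,924. Book value $6,676.

$16,924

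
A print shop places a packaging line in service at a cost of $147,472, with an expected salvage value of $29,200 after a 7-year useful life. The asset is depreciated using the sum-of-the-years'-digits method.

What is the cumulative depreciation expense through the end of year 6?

Depreciable base = $147,472 − $29,200 = $118,272.
Sum of the years' digits = 7+6+5+4+3+2+1 = 28.
Year 1: $118,272 × 7/28 = $29,568. Book value $117,904.
Year 2: $118,272 × 6/28 = $25,344. Book value $92,560.
Year 3: $118,272 × 5/28 = $21,120. Book value $71,440.
Year 4: $118,272 × 4/28 = $16,896. Book value $54,544.
Year 5: $118,272 × 3/28 = $12,672. Book value $41,872.
Year 6: $118,272 × 2/28 = $8,448. Book value $33,424.
Accumulated through year 6 = $147,472 − $33,424 = $114,048.

$114,048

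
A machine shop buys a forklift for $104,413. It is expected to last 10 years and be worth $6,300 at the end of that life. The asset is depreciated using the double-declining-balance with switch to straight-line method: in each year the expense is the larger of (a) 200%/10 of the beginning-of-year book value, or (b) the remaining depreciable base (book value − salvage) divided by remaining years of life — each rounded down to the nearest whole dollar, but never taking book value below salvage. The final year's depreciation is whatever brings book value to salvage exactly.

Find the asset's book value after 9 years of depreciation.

Depreciable base = $104,413 − $6,300 = $98,113.
Year 1: DB = ⌊$104,413 × 200%/10⌋ = $20,882; SL = ⌊$98,113/10⌋ = $9,811 → take DB $20,882. Book value $83,531.
Year 2: DB = ⌊$83,531 × 200%/10⌋ = $16,706; SL = ⌊$77,231/9⌋ = $8,581 → take DB $16,706. Book value $66,825.
Year 3: DB = ⌊$66,825 × 200%/10⌋ = $13,365; SL = ⌊$60,525/8⌋ = $7,565 → take DB $13,365. Book value $53,460.
Year 4: DB = ⌊$53,460 × 200%/10⌋ = $10,692; SL = ⌊$47,160/7⌋ = $6,737 → take DB $10,692. Book value $42,768.
Year 5: DB = ⌊$42,768 × 200%/10⌋ = $8,553; SL = ⌊$36,468/6⌋ = $6,078 → take DB $8,553. Book value $34,215.
Year 6: DB = ⌊$34,215 × 200%/10⌋ = $6,843; SL = ⌊$27,915/5⌋ = $5,583 → take DB $6,843. Book value $27,372.
Year 7: DB = ⌊$27,372 × 200%/10⌋ = $5,474; SL = ⌊$21,072/4⌋ = $5,268 → take DB $5,474. Book value $21,898.
Year 8: DB = ⌊$21,898 × 200%/10⌋ = $4,379; SL = ⌊$15,598/3⌋ = $5,199 → take SL $5,199. Book value $16,699.
Year 9: DB = ⌊$16,699 × 200%/10⌋ = $3,339; SL = ⌊$10,399/2⌋ = $5,199 → take SL $5,199. Book value $11,500.

$11,500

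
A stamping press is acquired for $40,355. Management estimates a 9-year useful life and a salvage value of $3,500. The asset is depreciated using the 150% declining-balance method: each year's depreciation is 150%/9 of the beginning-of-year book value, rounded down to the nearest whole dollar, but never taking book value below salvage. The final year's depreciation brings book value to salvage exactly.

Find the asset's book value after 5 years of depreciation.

Depreciable base = $40,355 − $3,500 = $36,855.
Year 1: ⌊$40,355 × 150%/9⌋ = $6,725. Book value $33,630.
Year 2: ⌊$33,630 × 150%/9⌋ = $5,605. Book value $28,025.
Year 3: ⌊$28,025 × 150%/9⌋ = $4,670. Book value $23,355.
Year 4: ⌊$23,355 × 150%/9⌋ = $3,892. Book value $19,463.
Year 5: ⌊$19,463 × 150%/9⌋ = $3,243. Book value $16,220.

$16,220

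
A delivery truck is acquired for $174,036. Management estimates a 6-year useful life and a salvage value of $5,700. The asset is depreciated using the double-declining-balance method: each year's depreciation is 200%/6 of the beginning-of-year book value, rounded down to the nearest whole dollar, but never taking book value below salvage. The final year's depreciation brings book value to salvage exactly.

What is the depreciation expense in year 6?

Depreciable base = $174,036 − $5,700 = $168,336.
Year 1: ⌊$174,036 × 200%/6⌋ = $58,012. Book value $116,024.
Year 2: ⌊$116,024 × 200%/6⌋ = $38,674. Book value $77,350.
Year 3: ⌊$77,350 × 200%/6⌋ = $25,783. Book value $51,567.
Year 4: ⌊$51,567 × 200%/6⌋ = $17,189. Book value $34,378.
Year 5: ⌊$34,378 × 200%/6⌋ = $11,459. Book value $22,919.
Year 6 (final): $22,919 − $5,700 = $17,219. Book value $5,700.

$17,219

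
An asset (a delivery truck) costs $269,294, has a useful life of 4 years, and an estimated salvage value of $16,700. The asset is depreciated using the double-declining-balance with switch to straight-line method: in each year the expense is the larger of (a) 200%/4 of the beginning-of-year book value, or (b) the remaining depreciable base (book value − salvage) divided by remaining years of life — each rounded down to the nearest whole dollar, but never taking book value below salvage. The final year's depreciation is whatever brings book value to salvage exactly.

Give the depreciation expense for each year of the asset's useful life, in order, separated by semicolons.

Depreciable base = $269,294 − $16,700 = $252,594.
Year 1: DB = ⌊$269,294 × 200%/4⌋ = $134,647; SL = ⌊$252,594/4⌋ = $63,148 → take DB $134,647. Book value $134,647.
Year 2: DB = ⌊$134,647 × 200%/4⌋ = $67,323; SL = ⌊$117,947/3⌋ = $39,315 → take DB $67,323. Book value $67,324.
Year 3: DB = ⌊$67,324 × 200%/4⌋ = $33,662; SL = ⌊$50,624/2⌋ = $25,312 → take DB $33,662. Book value $33,662.
Year 4 (final): $33,662 − $16,700 = $16,962. Book value $16,700.

$134,647; $67,323; $33,662; $16,962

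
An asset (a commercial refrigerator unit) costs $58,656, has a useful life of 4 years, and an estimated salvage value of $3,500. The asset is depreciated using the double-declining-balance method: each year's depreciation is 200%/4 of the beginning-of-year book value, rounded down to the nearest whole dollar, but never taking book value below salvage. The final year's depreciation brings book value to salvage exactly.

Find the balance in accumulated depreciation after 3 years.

$51,324

Depreciable base = $58,656 − $3,500 = $55,156.
Year 1: ⌊$58,656 × 200%/4⌋ = $29,328. Book value $29,328.
Year 2: ⌊$29,328 × 200%/4⌋ = $14,664. Book value $14,664.
Year 3: ⌊$14,664 × 200%/4⌋ = $7,332. Book value $7,332.
Accumulated through year 3 = $58,656 − $7,332 = $51,324.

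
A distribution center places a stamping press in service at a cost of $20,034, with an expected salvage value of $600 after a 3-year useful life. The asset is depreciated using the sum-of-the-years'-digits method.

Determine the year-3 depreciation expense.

$3,239

Depreciable base = $20,034 − $600 = $19,434.
Sum of the years' digits = 3+2+1 = 6.
Year 1: $19,434 × 3/6 = $9,717. Book value $10,317.
Year 2: $19,434 × 2/6 = $6,478. Book value $3,839.
Year 3: $19,434 × 1/6 = $3,239. Book value $600.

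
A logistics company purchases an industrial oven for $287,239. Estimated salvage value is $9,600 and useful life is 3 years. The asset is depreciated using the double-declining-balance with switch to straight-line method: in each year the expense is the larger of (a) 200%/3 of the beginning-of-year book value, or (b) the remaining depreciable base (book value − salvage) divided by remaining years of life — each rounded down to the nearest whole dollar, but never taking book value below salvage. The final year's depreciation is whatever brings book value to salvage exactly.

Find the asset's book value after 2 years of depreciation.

$31,916

Depreciable base = $287,239 − $9,600 = $277,639.
Year 1: DB = ⌊$287,239 × 200%/3⌋ = $191,492; SL = ⌊$277,639/3⌋ = $92,546 → take DB $191,492. Book value $95,747.
Year 2: DB = ⌊$95,747 × 200%/3⌋ = $63,831; SL = ⌊$86,147/2⌋ = $43,073 → take DB $63,831. Book value $31,916.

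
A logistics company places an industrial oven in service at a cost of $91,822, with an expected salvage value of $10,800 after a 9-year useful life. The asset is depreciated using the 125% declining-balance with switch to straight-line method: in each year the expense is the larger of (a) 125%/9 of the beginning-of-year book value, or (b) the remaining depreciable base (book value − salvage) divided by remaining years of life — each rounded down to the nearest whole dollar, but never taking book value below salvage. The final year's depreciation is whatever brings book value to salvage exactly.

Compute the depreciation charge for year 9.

$7,938

Depreciable base = $91,822 − $10,800 = $81,022.
Year 1: DB = ⌊$91,822 × 125%/9⌋ = $12,753; SL = ⌊$81,022/9⌋ = $9,002 → take DB $12,753. Book value $79,069.
Year 2: DB = ⌊$79,069 × 125%/9⌋ = $10,981; SL = ⌊$68,269/8⌋ = $8,533 → take DB $10,981. Book value $68,088.
Year 3: DB = ⌊$68,088 × 125%/9⌋ = $9,456; SL = ⌊$57,288/7⌋ = $8,184 → take DB $9,456. Book value $58,632.
Year 4: DB = ⌊$58,632 × 125%/9⌋ = $8,143; SL = ⌊$47,832/6⌋ = $7,972 → take DB $8,143. Book value $50,489.
Year 5: DB = ⌊$50,489 × 125%/9⌋ = $7,012; SL = ⌊$39,689/5⌋ = $7,937 → take SL $7,937. Book value $42,552.
Year 6: DB = ⌊$42,552 × 125%/9⌋ = $5,910; SL = ⌊$31,752/4⌋ = $7,938 → take SL $7,938. Book value $34,614.
Year 7: DB = ⌊$34,614 × 125%/9⌋ = $4,807; SL = ⌊$23,814/3⌋ = $7,938 → take SL $7,938. Book value $26,676.
Year 8: DB = ⌊$26,676 × 125%/9⌋ = $3,705; SL = ⌊$15,876/2⌋ = $7,938 → take SL $7,938. Book value $18,738.
Year 9 (final): $18,738 − $10,800 = $7,938. Book value $10,800.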